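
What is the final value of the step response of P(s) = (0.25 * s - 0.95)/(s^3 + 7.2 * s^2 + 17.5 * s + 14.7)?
FVT: lim_{t→∞} y(t) = lim_{s→0} s*Y(s) where Y(s) = P(s)/s.
= lim_{s→0} P(s) = P(0) = num(0)/den(0) = -0.95/14.7 = -0.06463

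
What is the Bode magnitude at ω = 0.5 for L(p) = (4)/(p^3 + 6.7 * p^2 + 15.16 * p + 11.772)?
Substitute p = j*0.5: L(j0.5) = 0.256389 - 0.189302j.
|L(j0.5)| = sqrt(Re² + Im²) = 0.3187.
20*log₁₀(0.3187) = -9.93 dB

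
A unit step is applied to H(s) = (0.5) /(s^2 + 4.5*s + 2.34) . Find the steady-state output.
FVT: lim_{t→∞} y(t) = lim_{s→0} s*Y(s) where Y(s) = H(s)/s.
= lim_{s→0} H(s) = H(0) = num(0)/den(0) = 0.5/2.34 = 0.2137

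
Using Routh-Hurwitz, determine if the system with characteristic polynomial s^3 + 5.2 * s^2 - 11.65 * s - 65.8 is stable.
Routh array:
s^3: [1, -11.65]; s^2: [5.2, -65.8]; s^1: [1.00385]; s^0: [-65.8]
First column: [1, 5.2, 1.00385, -65.8]. Sign changes = 1.
No, unstable (1 RHP root(s))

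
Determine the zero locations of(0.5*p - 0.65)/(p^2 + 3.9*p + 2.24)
Set numerator = 0: 0.5*p - 0.65 = 0 → Zeros: 1.3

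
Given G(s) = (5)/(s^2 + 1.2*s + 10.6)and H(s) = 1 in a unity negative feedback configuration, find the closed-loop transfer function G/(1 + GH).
Closed-loop T = G/(1+GH).
Numerator: G_num * H_den = 5.
Denominator: G_den * H_den + G_num * H_num = (s^2 + 1.2*s + 10.6) + (5) = s^2 + 1.2*s + 15.6.
T(s) = (5)/(s^2 + 1.2*s + 15.6)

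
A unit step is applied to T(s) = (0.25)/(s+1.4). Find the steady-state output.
FVT: lim_{t→∞} y(t) = lim_{s→0} s*Y(s) where Y(s) = T(s)/s.
= lim_{s→0} T(s) = T(0) = num(0)/den(0) = 0.25/1.4 = 0.1786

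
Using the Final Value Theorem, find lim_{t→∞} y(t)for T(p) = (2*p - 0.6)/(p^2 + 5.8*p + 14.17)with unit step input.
FVT: lim_{t→∞} y(t) = lim_{p→0} p*Y(p) where Y(p) = T(p)/p.
= lim_{p→0} T(p) = T(0) = num(0)/den(0) = -0.6/14.17 = -0.04234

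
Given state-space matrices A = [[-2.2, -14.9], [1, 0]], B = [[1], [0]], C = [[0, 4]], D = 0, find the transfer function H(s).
H(s) = C(sI - A)⁻¹B + D.
Characteristic polynomial det(sI - A) = s^2 + 2.2*s + 14.9.
Numerator from C·adj(sI-A)·B + D·det(sI-A) = 4.
H(s) = (4)/(s^2 + 2.2*s + 14.9)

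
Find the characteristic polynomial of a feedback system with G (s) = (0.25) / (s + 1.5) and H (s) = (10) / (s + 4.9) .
Characteristic poly = G_den * H_den + G_num * H_num = (s^2 + 6.4*s + 7.35) + (2.5) = s^2 + 6.4*s + 9.85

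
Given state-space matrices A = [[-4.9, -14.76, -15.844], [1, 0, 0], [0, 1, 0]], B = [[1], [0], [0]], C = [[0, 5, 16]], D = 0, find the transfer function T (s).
T(s) = C(sI - A)⁻¹B + D.
Characteristic polynomial det(sI - A) = s^3 + 4.9*s^2 + 14.76*s + 15.844.
Numerator from C·adj(sI-A)·B + D·det(sI-A) = 5*s + 16.
T(s) = (5*s + 16)/(s^3 + 4.9*s^2 + 14.76*s + 15.844)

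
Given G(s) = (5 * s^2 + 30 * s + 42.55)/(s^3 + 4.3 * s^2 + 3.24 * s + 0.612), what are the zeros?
Set numerator = 0: 5*s^2 + 30*s + 42.55 = 5*(s + 3.7)(s + 2.3) = 0 → Zeros: -2.3, -3.7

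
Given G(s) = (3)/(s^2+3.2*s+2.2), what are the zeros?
Numerator is a nonzero constant (3) → Zeros: none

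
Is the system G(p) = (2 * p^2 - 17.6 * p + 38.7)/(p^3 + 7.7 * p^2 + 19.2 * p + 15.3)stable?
Denominator: p^3 + 7.7*p^2 + 19.2*p + 15.3 = (p + 3)(p + 3)(p + 1.7). Poles: -1.7, -3, -3. All Re(p)<0: Yes (stable)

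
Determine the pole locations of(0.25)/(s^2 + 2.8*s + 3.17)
Set denominator = 0: s^2 + 2.8*s + 3.17 = 0 → Poles: -1.4 + 1.1j, -1.4 - 1.1j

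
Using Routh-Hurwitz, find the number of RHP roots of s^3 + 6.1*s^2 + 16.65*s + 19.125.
Routh array:
s^3: [1, 16.65]; s^2: [6.1, 19.125]; s^1: [13.5148]; s^0: [19.125]
First column: [1, 6.1, 13.5148, 19.125]. Sign changes = RHP roots = 0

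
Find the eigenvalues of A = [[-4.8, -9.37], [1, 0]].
Eigenvalues solve det(λI - A) = 0.
Characteristic polynomial: λ^2 + 4.8*λ + 9.37 = 0.
Roots: -2.4 + 1.9j, -2.4 - 1.9j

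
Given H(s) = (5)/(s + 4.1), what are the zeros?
Numerator is a nonzero constant (5) → Zeros: none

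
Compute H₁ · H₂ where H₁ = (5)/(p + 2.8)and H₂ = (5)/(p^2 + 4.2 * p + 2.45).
Series: H = H₁ · H₂ = (n₁·n₂)/(d₁·d₂).
Num: n₁·n₂ = 25. Den: d₁·d₂ = p^3 + 7*p^2 + 14.21*p + 6.86.
H(p) = (25)/(p^3 + 7*p^2 + 14.21*p + 6.86)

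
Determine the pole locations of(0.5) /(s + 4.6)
Set denominator = 0: s + 4.6 = 0 → Poles: -4.6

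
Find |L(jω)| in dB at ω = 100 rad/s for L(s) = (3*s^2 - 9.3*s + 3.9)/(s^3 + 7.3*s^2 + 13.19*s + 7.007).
Substitute s = j*100: L(j100) = 0.00310991 - 0.0298084j.
|L(j100)| = sqrt(Re² + Im²) = 0.02997.
20*log₁₀(0.02997) = -30.47 dB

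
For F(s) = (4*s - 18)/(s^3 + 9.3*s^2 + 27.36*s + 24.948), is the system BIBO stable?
Denominator: s^3 + 9.3*s^2 + 27.36*s + 24.948 = (s + 3.3)(s + 1.8)(s + 4.2). Poles: -1.8, -3.3, -4.2. All Re(p)<0: Yes (stable)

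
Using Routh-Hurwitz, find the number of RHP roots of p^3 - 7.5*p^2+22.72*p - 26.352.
Routh array:
p^3: [1, 22.72]; p^2: [-7.5, -26.352]; p^1: [19.2064]; p^0: [-26.352]
First column: [1, -7.5, 19.2064, -26.352]. Sign changes = RHP roots = 3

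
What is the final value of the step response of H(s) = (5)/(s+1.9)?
FVT: lim_{t→∞} y(t) = lim_{s→0} s*Y(s) where Y(s) = H(s)/s.
= lim_{s→0} H(s) = H(0) = num(0)/den(0) = 5/1.9 = 2.632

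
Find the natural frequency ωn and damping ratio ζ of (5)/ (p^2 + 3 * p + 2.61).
Underdamped: complex pole -1.5 + 0.6j. ωn = |pole| = 1.616, ζ = -Re(pole)/ωn = 0.9285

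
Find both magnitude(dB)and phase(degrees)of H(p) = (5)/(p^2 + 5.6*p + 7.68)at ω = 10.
Substitute p = j*10: H(j10) = -0.0395918 - 0.0240158j.
|H| = 20*log₁₀(sqrt(Re²+Im²)) = -26.69 dB.
∠H = atan2(Im, Re) = -148.76°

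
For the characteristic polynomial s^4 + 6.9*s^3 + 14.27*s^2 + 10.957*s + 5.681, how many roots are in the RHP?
s^4 + 6.9*s^3 + 14.27*s^2 + 10.957*s + 5.681 = (s + 3.8)(s + 2.3)(s^2 + 0.8*s + 0.65). Poles: -0.4 + 0.7j, -0.4 - 0.7j, -2.3, -3.8. RHP poles (Re>0): 0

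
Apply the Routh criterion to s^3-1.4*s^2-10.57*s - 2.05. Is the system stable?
Routh array:
s^3: [1, -10.57]; s^2: [-1.4, -2.05]; s^1: [-12.0343]; s^0: [-2.05]
First column: [1, -1.4, -12.0343, -2.05]. Sign changes = 1.
No, unstable (1 RHP root(s))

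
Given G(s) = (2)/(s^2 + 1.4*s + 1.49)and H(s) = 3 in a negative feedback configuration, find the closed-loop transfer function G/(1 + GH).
Closed-loop T = G/(1+GH).
Numerator: G_num * H_den = 2.
Denominator: G_den * H_den + G_num * H_num = (s^2 + 1.4*s + 1.49) + (6) = s^2 + 1.4*s + 7.49.
T(s) = (2)/(s^2 + 1.4*s + 7.49)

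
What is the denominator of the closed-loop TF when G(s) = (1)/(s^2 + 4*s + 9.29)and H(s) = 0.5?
Characteristic poly = G_den * H_den + G_num * H_num = (s^2 + 4*s + 9.29) + (0.5) = s^2 + 4*s + 9.79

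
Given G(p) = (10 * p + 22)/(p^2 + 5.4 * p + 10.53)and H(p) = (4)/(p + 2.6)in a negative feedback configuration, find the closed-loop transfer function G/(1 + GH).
Closed-loop T = G/(1+GH).
Numerator: G_num * H_den = 10*p^2 + 48*p + 57.2.
Denominator: G_den * H_den + G_num * H_num = (p^3 + 8*p^2 + 24.57*p + 27.378) + (40*p + 88) = p^3 + 8*p^2 + 64.57*p + 115.378.
T(p) = (10*p^2 + 48*p + 57.2)/(p^3 + 8*p^2 + 64.57*p + 115.378)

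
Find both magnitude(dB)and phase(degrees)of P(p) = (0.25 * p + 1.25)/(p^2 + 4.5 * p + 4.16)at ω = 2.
Substitute p = j*2: P(j2) = 0.0580064 - 0.137858j.
|P| = 20*log₁₀(sqrt(Re²+Im²)) = -16.50 dB.
∠P = atan2(Im, Re) = -67.18°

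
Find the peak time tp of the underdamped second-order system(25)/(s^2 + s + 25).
Standard form: ωn²/(s²+2ζωn·s+ωn²) → ωn = 5, ζ = 0.1.
ωd = ωn·√(1-ζ²) = 5·√(1-0.1²) = 4.975.
tp = π/ωd = π/4.975 = 0.6315 s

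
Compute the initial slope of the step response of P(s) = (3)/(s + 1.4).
IVT: y'(0⁺) = lim_{s→∞} s²·Y(s) = lim_{s→∞} s·P(s).
deg(num) = 0, deg(den) = 1, relative degree = 1, so s·P(s) → (leading num)/(leading den) = 3/1 = 3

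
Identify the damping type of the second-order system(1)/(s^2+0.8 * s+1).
Standard form: ωn²/(s²+2ζωn·s+ωn²) gives ωn=1, ζ=0.4.
Underdamped (ζ = 0.4 < 1)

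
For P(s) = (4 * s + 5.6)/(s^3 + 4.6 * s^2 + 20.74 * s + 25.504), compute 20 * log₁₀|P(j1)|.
Substitute s = j*1: P(j1) = 0.23713 - 0.0325751j.
|P(j1)| = sqrt(Re² + Im²) = 0.2394.
20*log₁₀(0.2394) = -12.42 dB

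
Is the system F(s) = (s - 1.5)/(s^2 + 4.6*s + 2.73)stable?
Denominator: s^2 + 4.6*s + 2.73 = (s + 0.7)(s + 3.9). Poles: -0.7, -3.9. All Re(p)<0: Yes (stable)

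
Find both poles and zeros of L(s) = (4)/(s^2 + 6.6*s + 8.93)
Set denominator = 0: s^2 + 6.6*s + 8.93 = (s + 4.7)(s + 1.9) = 0 → Poles: -1.9, -4.7
Numerator is a nonzero constant (4) → Zeros: none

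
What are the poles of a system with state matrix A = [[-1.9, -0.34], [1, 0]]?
Eigenvalues solve det(λI - A) = 0.
Characteristic polynomial: λ^2 + 1.9*λ + 0.34 = 0.
Factor: (λ + 1.7)(λ + 0.2) = 0.
Roots: -0.2, -1.7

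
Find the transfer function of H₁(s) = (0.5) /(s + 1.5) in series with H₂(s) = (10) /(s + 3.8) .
Series: H = H₁ · H₂ = (n₁·n₂)/(d₁·d₂).
Num: n₁·n₂ = 5. Den: d₁·d₂ = s^2 + 5.3*s + 5.7.
H(s) = (5)/(s^2 + 5.3*s + 5.7)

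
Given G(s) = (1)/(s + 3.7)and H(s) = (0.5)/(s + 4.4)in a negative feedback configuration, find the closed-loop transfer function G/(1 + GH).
Closed-loop T = G/(1+GH).
Numerator: G_num * H_den = s + 4.4.
Denominator: G_den * H_den + G_num * H_num = (s^2 + 8.1*s + 16.28) + (0.5) = s^2 + 8.1*s + 16.78.
T(s) = (s + 4.4)/(s^2 + 8.1*s + 16.78)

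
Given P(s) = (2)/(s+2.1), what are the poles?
Set denominator = 0: s + 2.1 = 0 → Poles: -2.1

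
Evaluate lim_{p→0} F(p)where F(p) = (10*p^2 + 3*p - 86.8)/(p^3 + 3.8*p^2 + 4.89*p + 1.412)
DC gain = F(0) = num(0)/den(0) = -86.8/1.412 = -61.47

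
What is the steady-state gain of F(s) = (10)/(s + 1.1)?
DC gain = F(0) = num(0)/den(0) = 10/1.1 = 9.091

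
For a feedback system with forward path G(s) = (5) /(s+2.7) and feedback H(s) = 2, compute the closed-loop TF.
Closed-loop T = G/(1+GH).
Numerator: G_num * H_den = 5.
Denominator: G_den * H_den + G_num * H_num = (s + 2.7) + (10) = s + 12.7.
T(s) = (5)/(s + 12.7)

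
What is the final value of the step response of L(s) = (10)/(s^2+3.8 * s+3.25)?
FVT: lim_{t→∞} y(t) = lim_{s→0} s*Y(s) where Y(s) = L(s)/s.
= lim_{s→0} L(s) = L(0) = num(0)/den(0) = 10/3.25 = 3.077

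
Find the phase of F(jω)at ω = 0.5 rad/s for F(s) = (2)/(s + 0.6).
Substitute s = j*0.5: F(j0.5) = 1.96721 - 1.63934j.
∠F(j0.5) = atan2(Im, Re) = atan2(-1.63934, 1.96721) = -39.81°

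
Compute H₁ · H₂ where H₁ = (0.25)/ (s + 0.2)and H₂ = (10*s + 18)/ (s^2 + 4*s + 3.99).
Series: H = H₁ · H₂ = (n₁·n₂)/(d₁·d₂).
Num: n₁·n₂ = 2.5*s + 4.5. Den: d₁·d₂ = s^3 + 4.2*s^2 + 4.79*s + 0.798.
H(s) = (2.5*s + 4.5)/(s^3 + 4.2*s^2 + 4.79*s + 0.798)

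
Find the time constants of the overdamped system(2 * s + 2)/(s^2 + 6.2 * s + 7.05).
Overdamped: real poles at -4.7, -1.5. τ = -1/pole → τ₁ = 0.2128, τ₂ = 0.6667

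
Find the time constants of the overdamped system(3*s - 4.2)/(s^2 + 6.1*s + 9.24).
Overdamped: real poles at -3.3, -2.8. τ = -1/pole → τ₁ = 0.303, τ₂ = 0.3571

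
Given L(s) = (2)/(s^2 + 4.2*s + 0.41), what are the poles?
Set denominator = 0: s^2 + 4.2*s + 0.41 = (s + 4.1)(s + 0.1) = 0 → Poles: -0.1, -4.1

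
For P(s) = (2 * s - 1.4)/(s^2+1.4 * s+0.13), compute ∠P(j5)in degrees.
Substitute s = j*5: P(j5) = 0.157027 - 0.357894j.
∠P(j5) = atan2(Im, Re) = atan2(-0.357894, 0.157027) = -66.31°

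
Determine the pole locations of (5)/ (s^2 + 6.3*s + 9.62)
Set denominator = 0: s^2 + 6.3*s + 9.62 = (s + 2.6)(s + 3.7) = 0 → Poles: -2.6, -3.7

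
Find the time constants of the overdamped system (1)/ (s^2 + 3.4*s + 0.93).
Overdamped: real poles at -3.1, -0.3. τ = -1/pole → τ₁ = 0.3226, τ₂ = 3.333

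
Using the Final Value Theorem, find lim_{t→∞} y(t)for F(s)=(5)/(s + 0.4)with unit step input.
FVT: lim_{t→∞} y(t) = lim_{s→0} s*Y(s) where Y(s) = F(s)/s.
= lim_{s→0} F(s) = F(0) = num(0)/den(0) = 5/0.4 = 12.5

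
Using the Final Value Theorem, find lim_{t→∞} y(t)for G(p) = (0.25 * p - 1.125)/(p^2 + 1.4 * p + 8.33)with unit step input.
FVT: lim_{t→∞} y(t) = lim_{p→0} p*Y(p) where Y(p) = G(p)/p.
= lim_{p→0} G(p) = G(0) = num(0)/den(0) = -1.125/8.33 = -0.1351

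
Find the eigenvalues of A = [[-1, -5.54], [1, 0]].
Eigenvalues solve det(λI - A) = 0.
Characteristic polynomial: λ^2 + λ + 5.54 = 0.
Roots: -0.5 + 2.3j, -0.5 - 2.3j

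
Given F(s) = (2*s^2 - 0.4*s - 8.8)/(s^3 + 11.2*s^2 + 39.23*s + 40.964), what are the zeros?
Set numerator = 0: 2*s^2 - 0.4*s - 8.8 = 2*(s + 2)(s - 2.2) = 0 → Zeros: -2, 2.2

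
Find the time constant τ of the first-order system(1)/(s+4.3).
First-order system: τ = -1/pole. Pole = -4.3. τ = -1/(-4.3) = 0.2326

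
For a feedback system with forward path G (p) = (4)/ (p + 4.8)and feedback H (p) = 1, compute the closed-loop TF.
Closed-loop T = G/(1+GH).
Numerator: G_num * H_den = 4.
Denominator: G_den * H_den + G_num * H_num = (p + 4.8) + (4) = p + 8.8.
T(p) = (4)/(p + 8.8)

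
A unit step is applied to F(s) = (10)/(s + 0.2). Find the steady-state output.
FVT: lim_{t→∞} y(t) = lim_{s→0} s*Y(s) where Y(s) = F(s)/s.
= lim_{s→0} F(s) = F(0) = num(0)/den(0) = 10/0.2 = 50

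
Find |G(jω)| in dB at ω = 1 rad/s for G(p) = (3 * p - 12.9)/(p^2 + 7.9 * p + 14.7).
Substitute p = j*1: G(j1) = -0.611875 + 0.571811j.
|G(j1)| = sqrt(Re² + Im²) = 0.8375.
20*log₁₀(0.8375) = -1.54 dB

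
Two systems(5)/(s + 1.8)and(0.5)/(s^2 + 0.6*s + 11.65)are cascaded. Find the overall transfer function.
Series: H = H₁ · H₂ = (n₁·n₂)/(d₁·d₂).
Num: n₁·n₂ = 2.5. Den: d₁·d₂ = s^3 + 2.4*s^2 + 12.73*s + 20.97.
H(s) = (2.5)/(s^3 + 2.4*s^2 + 12.73*s + 20.97)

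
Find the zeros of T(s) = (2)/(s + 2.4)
Numerator is a nonzero constant (2) → Zeros: none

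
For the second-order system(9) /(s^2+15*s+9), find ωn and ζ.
Standard form: ωn²/(s²+2ζωn·s+ωn²).
const=9=ωn² → ωn=3, s coeff=15=2ζωn → ζ=2.5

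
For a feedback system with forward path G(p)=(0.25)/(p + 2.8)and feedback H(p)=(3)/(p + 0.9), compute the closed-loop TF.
Closed-loop T = G/(1+GH).
Numerator: G_num * H_den = 0.25*p + 0.225.
Denominator: G_den * H_den + G_num * H_num = (p^2 + 3.7*p + 2.52) + (0.75) = p^2 + 3.7*p + 3.27.
T(p) = (0.25*p + 0.225)/(p^2 + 3.7*p + 3.27)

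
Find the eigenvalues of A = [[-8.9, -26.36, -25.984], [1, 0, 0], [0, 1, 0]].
Eigenvalues solve det(λI - A) = 0.
Characteristic polynomial: λ^3 + 8.9*λ^2 + 26.36*λ + 25.984 = 0.
Factor: (λ + 3.2)(λ + 2.9)(λ + 2.8) = 0.
Roots: -2.8, -2.9, -3.2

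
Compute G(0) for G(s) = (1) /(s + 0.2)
DC gain = G(0) = num(0)/den(0) = 1/0.2 = 5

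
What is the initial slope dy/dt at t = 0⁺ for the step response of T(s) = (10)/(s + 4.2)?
IVT: y'(0⁺) = lim_{s→∞} s²·Y(s) = lim_{s→∞} s·T(s).
deg(num) = 0, deg(den) = 1, relative degree = 1, so s·T(s) → (leading num)/(leading den) = 10/1 = 10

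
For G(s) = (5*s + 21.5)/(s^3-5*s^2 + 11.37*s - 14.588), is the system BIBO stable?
Denominator: s^3 - 5*s^2 + 11.37*s - 14.588 = (s - 2.8)(s^2 - 2.2*s + 5.21). Poles: 1.1 + 2j, 1.1 - 2j, 2.8. All Re(p)<0: No (unstable)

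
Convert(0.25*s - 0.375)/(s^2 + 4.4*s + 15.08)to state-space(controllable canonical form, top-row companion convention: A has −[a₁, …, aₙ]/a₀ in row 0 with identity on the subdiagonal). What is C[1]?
Reachable canonical form: C = numerator coefficients (right-aligned, zero-padded to length n).
num = 0.25*s - 0.375, C = [[0.25, -0.375]].
C[1] = -0.375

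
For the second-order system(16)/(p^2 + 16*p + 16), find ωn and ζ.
Standard form: ωn²/(p²+2ζωn·p+ωn²).
const=16=ωn² → ωn=4, p coeff=16=2ζωn → ζ=2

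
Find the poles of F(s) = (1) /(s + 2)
Set denominator = 0: s + 2 = 0 → Poles: -2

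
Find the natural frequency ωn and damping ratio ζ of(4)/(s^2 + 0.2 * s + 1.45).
Underdamped: complex pole -0.1 + 1.2j. ωn = |pole| = 1.204, ζ = -Re(pole)/ωn = 0.08305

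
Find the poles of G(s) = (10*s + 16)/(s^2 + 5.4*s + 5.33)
Set denominator = 0: s^2 + 5.4*s + 5.33 = (s + 4.1)(s + 1.3) = 0 → Poles: -1.3, -4.1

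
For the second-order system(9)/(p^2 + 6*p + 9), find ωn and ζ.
Standard form: ωn²/(p²+2ζωn·p+ωn²).
const=9=ωn² → ωn=3, p coeff=6=2ζωn → ζ=1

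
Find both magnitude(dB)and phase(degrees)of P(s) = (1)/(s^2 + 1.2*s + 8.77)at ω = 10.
Substitute s = j*10: P(j10) = -0.0107749 - 0.00141728j.
|P| = 20*log₁₀(sqrt(Re²+Im²)) = -39.28 dB.
∠P = atan2(Im, Re) = -172.51°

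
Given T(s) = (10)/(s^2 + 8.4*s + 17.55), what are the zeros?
Numerator is a nonzero constant (10) → Zeros: none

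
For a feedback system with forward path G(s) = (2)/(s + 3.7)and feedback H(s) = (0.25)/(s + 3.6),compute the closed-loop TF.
Closed-loop T = G/(1+GH).
Numerator: G_num * H_den = 2*s + 7.2.
Denominator: G_den * H_den + G_num * H_num = (s^2 + 7.3*s + 13.32) + (0.5) = s^2 + 7.3*s + 13.82.
T(s) = (2*s + 7.2)/(s^2 + 7.3*s + 13.82)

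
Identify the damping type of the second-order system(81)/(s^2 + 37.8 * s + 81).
Standard form: ωn²/(s²+2ζωn·s+ωn²) gives ωn=9, ζ=2.1.
Overdamped (ζ = 2.1 > 1)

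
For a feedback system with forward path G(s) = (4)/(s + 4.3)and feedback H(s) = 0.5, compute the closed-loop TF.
Closed-loop T = G/(1+GH).
Numerator: G_num * H_den = 4.
Denominator: G_den * H_den + G_num * H_num = (s + 4.3) + (2) = s + 6.3.
T(s) = (4)/(s + 6.3)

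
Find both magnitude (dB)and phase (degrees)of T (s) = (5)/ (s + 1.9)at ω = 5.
Substitute s = j*5: T(j5) = 0.332052 - 0.87382j.
|T| = 20*log₁₀(sqrt(Re²+Im²)) = -0.59 dB.
∠T = atan2(Im, Re) = -69.19°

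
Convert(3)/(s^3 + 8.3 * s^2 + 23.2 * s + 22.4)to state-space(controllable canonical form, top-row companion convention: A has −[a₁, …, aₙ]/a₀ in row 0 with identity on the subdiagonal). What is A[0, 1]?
Reachable canonical form for den = s^3 + 8.3*s^2 + 23.2*s + 22.4: top row of A = -[a₁,a₂,...,aₙ]/a₀, ones on the subdiagonal, zeros elsewhere.
A = [[-8.3, -23.2, -22.4], [1, 0, 0], [0, 1, 0]].
A[0,1] = -23.2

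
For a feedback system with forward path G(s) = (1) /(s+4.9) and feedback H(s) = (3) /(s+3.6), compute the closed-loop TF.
Closed-loop T = G/(1+GH).
Numerator: G_num * H_den = s + 3.6.
Denominator: G_den * H_den + G_num * H_num = (s^2 + 8.5*s + 17.64) + (3) = s^2 + 8.5*s + 20.64.
T(s) = (s + 3.6)/(s^2 + 8.5*s + 20.64)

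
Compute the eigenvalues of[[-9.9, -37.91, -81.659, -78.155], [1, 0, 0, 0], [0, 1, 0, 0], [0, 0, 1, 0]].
Eigenvalues solve det(λI - A) = 0.
Characteristic polynomial: λ^4 + 9.9*λ^3 + 37.91*λ^2 + 81.659*λ + 78.155 = 0.
Factor: (λ + 2.2)(λ + 4.9)(λ^2 + 2.8*λ + 7.25) = 0.
Roots: -1.4 + 2.3j, -1.4 - 2.3j, -2.2, -4.9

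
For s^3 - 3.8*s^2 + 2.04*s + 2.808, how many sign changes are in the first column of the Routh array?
Routh array:
s^3: [1, 2.04]; s^2: [-3.8, 2.808]; s^1: [2.77895]; s^0: [2.808]
First column: [1, -3.8, 2.77895, 2.808]. Sign changes = 2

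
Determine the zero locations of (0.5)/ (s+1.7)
Numerator is a nonzero constant (0.5) → Zeros: none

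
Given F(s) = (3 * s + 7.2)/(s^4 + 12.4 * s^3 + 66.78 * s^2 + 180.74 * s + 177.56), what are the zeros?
Set numerator = 0: 3*s + 7.2 = 0 → Zeros: -2.4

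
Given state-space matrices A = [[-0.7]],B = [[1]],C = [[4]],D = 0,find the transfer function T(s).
T(s) = C(sI - A)⁻¹B + D.
Characteristic polynomial det(sI - A) = s + 0.7.
Numerator from C·adj(sI-A)·B + D·det(sI-A) = 4.
T(s) = (4)/(s + 0.7)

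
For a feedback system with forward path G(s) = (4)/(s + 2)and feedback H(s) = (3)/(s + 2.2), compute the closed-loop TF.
Closed-loop T = G/(1+GH).
Numerator: G_num * H_den = 4*s + 8.8.
Denominator: G_den * H_den + G_num * H_num = (s^2 + 4.2*s + 4.4) + (12) = s^2 + 4.2*s + 16.4.
T(s) = (4*s + 8.8)/(s^2 + 4.2*s + 16.4)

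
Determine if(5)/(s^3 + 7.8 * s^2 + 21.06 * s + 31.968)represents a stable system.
Denominator: s^3 + 7.8*s^2 + 21.06*s + 31.968 = (s + 4.8)(s^2 + 3*s + 6.66). Poles: -1.5 + 2.1j, -1.5 - 2.1j, -4.8. All Re(p)<0: Yes (stable)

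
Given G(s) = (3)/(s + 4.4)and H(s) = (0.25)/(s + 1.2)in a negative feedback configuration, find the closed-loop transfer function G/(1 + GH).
Closed-loop T = G/(1+GH).
Numerator: G_num * H_den = 3*s + 3.6.
Denominator: G_den * H_den + G_num * H_num = (s^2 + 5.6*s + 5.28) + (0.75) = s^2 + 5.6*s + 6.03.
T(s) = (3*s + 3.6)/(s^2 + 5.6*s + 6.03)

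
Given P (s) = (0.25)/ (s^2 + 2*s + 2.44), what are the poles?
Set denominator = 0: s^2 + 2*s + 2.44 = 0 → Poles: -1 + 1.2j, -1 - 1.2j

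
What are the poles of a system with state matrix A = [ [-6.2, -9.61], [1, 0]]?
Eigenvalues solve det(λI - A) = 0.
Characteristic polynomial: λ^2 + 6.2*λ + 9.61 = 0.
Factor: (λ + 3.1)(λ + 3.1) = 0.
Roots: -3.1, -3.1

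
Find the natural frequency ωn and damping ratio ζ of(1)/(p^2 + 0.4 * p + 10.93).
Underdamped: complex pole -0.2 + 3.3j. ωn = |pole| = 3.306, ζ = -Re(pole)/ωn = 0.0605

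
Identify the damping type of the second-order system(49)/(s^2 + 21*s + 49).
Standard form: ωn²/(s²+2ζωn·s+ωn²) gives ωn=7, ζ=1.5.
Overdamped (ζ = 1.5 > 1)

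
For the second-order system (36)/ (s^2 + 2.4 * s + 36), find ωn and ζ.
Standard form: ωn²/(s²+2ζωn·s+ωn²).
const=36=ωn² → ωn=6, s coeff=2.4=2ζωn → ζ=0.2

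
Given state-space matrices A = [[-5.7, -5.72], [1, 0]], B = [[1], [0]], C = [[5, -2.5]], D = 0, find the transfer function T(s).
T(s) = C(sI - A)⁻¹B + D.
Characteristic polynomial det(sI - A) = s^2 + 5.7*s + 5.72.
Numerator from C·adj(sI-A)·B + D·det(sI-A) = 5*s - 2.5.
T(s) = (5*s - 2.5)/(s^2 + 5.7*s + 5.72)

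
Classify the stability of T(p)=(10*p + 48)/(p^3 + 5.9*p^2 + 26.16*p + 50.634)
Denominator: p^3 + 5.9*p^2 + 26.16*p + 50.634 = (p + 2.9)(p^2 + 3*p + 17.46). Poles: -1.5 + 3.9j, -1.5 - 3.9j, -2.9. Stable (all poles in LHP)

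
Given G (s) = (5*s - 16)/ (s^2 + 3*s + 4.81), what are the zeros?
Set numerator = 0: 5*s - 16 = 0 → Zeros: 3.2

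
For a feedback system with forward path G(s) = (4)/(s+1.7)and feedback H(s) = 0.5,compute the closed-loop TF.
Closed-loop T = G/(1+GH).
Numerator: G_num * H_den = 4.
Denominator: G_den * H_den + G_num * H_num = (s + 1.7) + (2) = s + 3.7.
T(s) = (4)/(s + 3.7)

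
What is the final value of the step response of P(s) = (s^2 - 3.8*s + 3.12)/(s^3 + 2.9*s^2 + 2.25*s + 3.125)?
FVT: lim_{t→∞} y(t) = lim_{s→0} s*Y(s) where Y(s) = P(s)/s.
= lim_{s→0} P(s) = P(0) = num(0)/den(0) = 3.12/3.125 = 0.9984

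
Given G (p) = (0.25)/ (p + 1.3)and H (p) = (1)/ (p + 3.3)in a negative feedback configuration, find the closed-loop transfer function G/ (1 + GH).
Closed-loop T = G/(1+GH).
Numerator: G_num * H_den = 0.25*p + 0.825.
Denominator: G_den * H_den + G_num * H_num = (p^2 + 4.6*p + 4.29) + (0.25) = p^2 + 4.6*p + 4.54.
T(p) = (0.25*p + 0.825)/(p^2 + 4.6*p + 4.54)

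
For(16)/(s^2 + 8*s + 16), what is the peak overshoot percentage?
Standard form: ωn²/(s²+2ζωn·s+ωn²) → ωn = 4, ζ = 1.
ζ ≥ 1, so the response is non-oscillatory: peak overshoot = 0%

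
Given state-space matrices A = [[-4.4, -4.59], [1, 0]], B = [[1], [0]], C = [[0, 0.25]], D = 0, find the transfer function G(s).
G(s) = C(sI - A)⁻¹B + D.
Characteristic polynomial det(sI - A) = s^2 + 4.4*s + 4.59.
Numerator from C·adj(sI-A)·B + D·det(sI-A) = 0.25.
G(s) = (0.25)/(s^2 + 4.4*s + 4.59)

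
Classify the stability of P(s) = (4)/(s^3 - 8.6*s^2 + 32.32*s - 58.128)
Denominator: s^3 - 8.6*s^2 + 32.32*s - 58.128 = (s - 4.2)(s^2 - 4.4*s + 13.84). Poles: 2.2 + 3j, 2.2 - 3j, 4.2. Unstable (3 pole(s) in RHP)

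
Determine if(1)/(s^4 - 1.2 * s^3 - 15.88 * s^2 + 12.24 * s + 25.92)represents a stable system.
Denominator: s^4 - 1.2*s^3 - 15.88*s^2 + 12.24*s + 25.92 = (s - 4)(s - 1.8)(s + 1)(s + 3.6). Poles: -1, -3.6, 1.8, 4. All Re(p)<0: No (unstable)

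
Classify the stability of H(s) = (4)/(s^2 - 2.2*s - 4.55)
Denominator: s^2 - 2.2*s - 4.55 = (s - 3.5)(s + 1.3). Poles: -1.3, 3.5. Unstable (1 pole(s) in RHP)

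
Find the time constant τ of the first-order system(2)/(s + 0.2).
First-order system: τ = -1/pole. Pole = -0.2. τ = -1/(-0.2) = 5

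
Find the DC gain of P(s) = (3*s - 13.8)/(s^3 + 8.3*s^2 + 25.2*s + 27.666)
DC gain = P(0) = num(0)/den(0) = -13.8/27.666 = -0.4988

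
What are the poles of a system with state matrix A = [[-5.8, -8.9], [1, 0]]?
Eigenvalues solve det(λI - A) = 0.
Characteristic polynomial: λ^2 + 5.8*λ + 8.9 = 0.
Roots: -2.9 + 0.7j, -2.9 - 0.7j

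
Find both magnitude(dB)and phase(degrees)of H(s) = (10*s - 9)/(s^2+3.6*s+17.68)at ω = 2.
Substitute s = j*2: H(j2) = 0.0873705 + 1.416j.
|H| = 20*log₁₀(sqrt(Re²+Im²)) = 3.04 dB.
∠H = atan2(Im, Re) = 86.47°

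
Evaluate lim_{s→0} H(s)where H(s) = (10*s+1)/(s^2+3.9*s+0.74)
DC gain = H(0) = num(0)/den(0) = 1/0.74 = 1.351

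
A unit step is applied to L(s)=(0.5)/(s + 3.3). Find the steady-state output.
FVT: lim_{t→∞} y(t) = lim_{s→0} s*Y(s) where Y(s) = L(s)/s.
= lim_{s→0} L(s) = L(0) = num(0)/den(0) = 0.5/3.3 = 0.1515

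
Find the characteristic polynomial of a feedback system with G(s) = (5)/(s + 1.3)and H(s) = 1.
Characteristic poly = G_den * H_den + G_num * H_num = (s + 1.3) + (5) = s + 6.3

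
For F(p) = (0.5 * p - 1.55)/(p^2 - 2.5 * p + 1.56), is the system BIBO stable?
Denominator: p^2 - 2.5*p + 1.56 = (p - 1.3)(p - 1.2). Poles: 1.2, 1.3. All Re(p)<0: No (unstable)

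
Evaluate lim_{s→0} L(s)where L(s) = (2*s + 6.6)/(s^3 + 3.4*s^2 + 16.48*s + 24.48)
DC gain = L(0) = num(0)/den(0) = 6.6/24.48 = 0.2696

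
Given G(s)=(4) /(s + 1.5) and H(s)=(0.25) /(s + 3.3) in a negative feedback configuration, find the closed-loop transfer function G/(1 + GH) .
Closed-loop T = G/(1+GH).
Numerator: G_num * H_den = 4*s + 13.2.
Denominator: G_den * H_den + G_num * H_num = (s^2 + 4.8*s + 4.95) + (1) = s^2 + 4.8*s + 5.95.
T(s) = (4*s + 13.2)/(s^2 + 4.8*s + 5.95)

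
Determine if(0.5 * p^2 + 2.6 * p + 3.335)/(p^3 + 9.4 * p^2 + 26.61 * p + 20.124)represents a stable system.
Denominator: p^3 + 9.4*p^2 + 26.61*p + 20.124 = (p + 4.3)(p + 3.9)(p + 1.2). Poles: -1.2, -3.9, -4.3. All Re(p)<0: Yes (stable)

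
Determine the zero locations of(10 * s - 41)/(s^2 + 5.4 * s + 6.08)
Set numerator = 0: 10*s - 41 = 0 → Zeros: 4.1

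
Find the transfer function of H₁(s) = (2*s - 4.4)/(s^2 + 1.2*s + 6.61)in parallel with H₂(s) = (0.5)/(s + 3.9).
Parallel: H = H₁ + H₂ = (n₁·d₂ + n₂·d₁)/(d₁·d₂).
n₁·d₂ = 2*s^2 + 3.4*s - 17.16. n₂·d₁ = 0.5*s^2 + 0.6*s + 3.305. Sum = 2.5*s^2 + 4*s - 13.855. d₁·d₂ = s^3 + 5.1*s^2 + 11.29*s + 25.779.
H(s) = (2.5*s^2 + 4*s - 13.855)/(s^3 + 5.1*s^2 + 11.29*s + 25.779)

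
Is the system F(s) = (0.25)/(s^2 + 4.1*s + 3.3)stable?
Denominator: s^2 + 4.1*s + 3.3 = (s + 3)(s + 1.1). Poles: -1.1, -3. All Re(p)<0: Yes (stable)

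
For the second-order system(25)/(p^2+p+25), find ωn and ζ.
Standard form: ωn²/(p²+2ζωn·p+ωn²).
const=25=ωn² → ωn=5, p coeff=1=2ζωn → ζ=0.1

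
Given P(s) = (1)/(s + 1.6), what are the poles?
Set denominator = 0: s + 1.6 = 0 → Poles: -1.6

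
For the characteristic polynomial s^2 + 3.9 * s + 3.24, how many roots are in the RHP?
s^2 + 3.9*s + 3.24 = (s + 2.7)(s + 1.2). Poles: -1.2, -2.7. RHP poles (Re>0): 0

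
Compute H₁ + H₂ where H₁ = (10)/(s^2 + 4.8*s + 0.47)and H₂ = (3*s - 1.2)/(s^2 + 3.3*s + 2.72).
Parallel: H = H₁ + H₂ = (n₁·d₂ + n₂·d₁)/(d₁·d₂).
n₁·d₂ = 10*s^2 + 33*s + 27.2. n₂·d₁ = 3*s^3 + 13.2*s^2 - 4.35*s - 0.564. Sum = 3*s^3 + 23.2*s^2 + 28.65*s + 26.636. d₁·d₂ = s^4 + 8.1*s^3 + 19.03*s^2 + 14.607*s + 1.2784.
H(s) = (3*s^3 + 23.2*s^2 + 28.65*s + 26.636)/(s^4 + 8.1*s^3 + 19.03*s^2 + 14.607*s + 1.2784)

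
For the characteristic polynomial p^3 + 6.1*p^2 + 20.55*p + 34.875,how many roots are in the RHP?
p^3 + 6.1*p^2 + 20.55*p + 34.875 = (p + 3.1)(p^2 + 3*p + 11.25). Poles: -1.5 + 3j, -1.5 - 3j, -3.1. RHP poles (Re>0): 0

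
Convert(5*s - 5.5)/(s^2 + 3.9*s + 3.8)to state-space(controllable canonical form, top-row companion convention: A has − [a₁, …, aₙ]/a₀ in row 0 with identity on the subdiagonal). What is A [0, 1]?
Reachable canonical form for den = s^2 + 3.9*s + 3.8: top row of A = -[a₁,a₂,...,aₙ]/a₀, ones on the subdiagonal, zeros elsewhere.
A = [[-3.9, -3.8], [1, 0]].
A[0,1] = -3.8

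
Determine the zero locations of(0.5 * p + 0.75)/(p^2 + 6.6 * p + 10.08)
Set numerator = 0: 0.5*p + 0.75 = 0 → Zeros: -1.5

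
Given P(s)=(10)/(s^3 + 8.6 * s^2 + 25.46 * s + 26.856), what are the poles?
Set denominator = 0: s^3 + 8.6*s^2 + 25.46*s + 26.856 = (s + 3.6)(s^2 + 5*s + 7.46) = 0 → Poles: -2.5 + 1.1j, -2.5 - 1.1j, -3.6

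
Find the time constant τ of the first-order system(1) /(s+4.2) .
First-order system: τ = -1/pole. Pole = -4.2. τ = -1/(-4.2) = 0.2381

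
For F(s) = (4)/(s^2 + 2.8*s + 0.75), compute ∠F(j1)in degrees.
Substitute s = j*1: F(j1) = -0.126542 - 1.41727j.
∠F(j1) = atan2(Im, Re) = atan2(-1.41727, -0.126542) = -95.10°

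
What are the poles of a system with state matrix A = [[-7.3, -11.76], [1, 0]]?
Eigenvalues solve det(λI - A) = 0.
Characteristic polynomial: λ^2 + 7.3*λ + 11.76 = 0.
Factor: (λ + 4.9)(λ + 2.4) = 0.
Roots: -2.4, -4.9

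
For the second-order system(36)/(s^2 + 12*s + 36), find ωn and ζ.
Standard form: ωn²/(s²+2ζωn·s+ωn²).
const=36=ωn² → ωn=6, s coeff=12=2ζωn → ζ=1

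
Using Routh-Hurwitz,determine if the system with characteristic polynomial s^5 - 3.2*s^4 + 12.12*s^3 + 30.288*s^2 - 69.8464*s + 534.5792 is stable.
Routh array:
s^5: [1, 12.12, -69.8464]; s^4: [-3.2, 30.288, 534.5792]; s^3: [21.585, 97.2096]; s^2: [44.6994, 534.5792]; s^1: [-160.934]; s^0: [534.5792]
First column: [1, -3.2, 21.585, 44.6994, -160.934, 534.5792]. Sign changes = 4.
No, unstable (4 RHP root(s))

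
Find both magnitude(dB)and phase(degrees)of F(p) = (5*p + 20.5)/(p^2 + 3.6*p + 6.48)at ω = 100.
Substitute p = j*100: F(j100) = -0.000248671 - 0.0500414j.
|F| = 20*log₁₀(sqrt(Re²+Im²)) = -26.01 dB.
∠F = atan2(Im, Re) = -90.28°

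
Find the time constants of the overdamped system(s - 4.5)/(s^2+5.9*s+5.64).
Overdamped: real poles at -4.7, -1.2. τ = -1/pole → τ₁ = 0.2128, τ₂ = 0.8333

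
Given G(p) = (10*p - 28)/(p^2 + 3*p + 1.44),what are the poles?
Set denominator = 0: p^2 + 3*p + 1.44 = (p + 2.4)(p + 0.6) = 0 → Poles: -0.6, -2.4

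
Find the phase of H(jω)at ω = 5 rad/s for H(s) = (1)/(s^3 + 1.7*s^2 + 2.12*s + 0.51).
Substitute s = j*5: H(j5) = -0.00282751 + 0.00770343j.
∠H(j5) = atan2(Im, Re) = atan2(0.00770343, -0.00282751) = 110.16° (principal value).
Summing the individual angle contributions Σ∠(j5 − zᵢ) − Σ∠(j5 − pₖ) over the 0 zero(s) and 3 pole(s), each followed continuously from ω = 0 (DC phase referenced to (−180°, 180°]), gives -249.84°, i.e. the principal value - 360°. Continuous Bode phase = -249.84°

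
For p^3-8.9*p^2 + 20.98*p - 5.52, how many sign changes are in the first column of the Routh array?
Routh array:
p^3: [1, 20.98]; p^2: [-8.9, -5.52]; p^1: [20.3598]; p^0: [-5.52]
First column: [1, -8.9, 20.3598, -5.52]. Sign changes = 3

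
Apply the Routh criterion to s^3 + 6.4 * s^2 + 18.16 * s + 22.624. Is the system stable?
Routh array:
s^3: [1, 18.16]; s^2: [6.4, 22.624]; s^1: [14.625]; s^0: [22.624]
First column: [1, 6.4, 14.625, 22.624]. Sign changes = 0.
Yes, stable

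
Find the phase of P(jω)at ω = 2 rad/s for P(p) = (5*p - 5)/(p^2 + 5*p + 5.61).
Substitute p = j*2: P(j2) = 0.896268 + 0.644299j.
∠P(j2) = atan2(Im, Re) = atan2(0.644299, 0.896268) = 35.71°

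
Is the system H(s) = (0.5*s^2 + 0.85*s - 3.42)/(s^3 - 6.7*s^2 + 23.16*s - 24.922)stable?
Denominator: s^3 - 6.7*s^2 + 23.16*s - 24.922 = (s - 1.7)(s^2 - 5*s + 14.66). Poles: 1.7, 2.5 + 2.9j, 2.5 - 2.9j. All Re(p)<0: No (unstable)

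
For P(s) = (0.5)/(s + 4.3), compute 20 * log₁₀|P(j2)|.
Substitute s = j*2: P(j2) = 0.095598 - 0.0444642j.
|P(j2)| = sqrt(Re² + Im²) = 0.1054.
20*log₁₀(0.1054) = -19.54 dB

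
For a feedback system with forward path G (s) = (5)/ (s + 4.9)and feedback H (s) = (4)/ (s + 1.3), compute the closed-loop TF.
Closed-loop T = G/(1+GH).
Numerator: G_num * H_den = 5*s + 6.5.
Denominator: G_den * H_den + G_num * H_num = (s^2 + 6.2*s + 6.37) + (20) = s^2 + 6.2*s + 26.37.
T(s) = (5*s + 6.5)/(s^2 + 6.2*s + 26.37)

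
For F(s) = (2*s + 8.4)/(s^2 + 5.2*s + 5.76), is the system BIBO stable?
Denominator: s^2 + 5.2*s + 5.76 = (s + 1.6)(s + 3.6). Poles: -1.6, -3.6. All Re(p)<0: Yes (stable)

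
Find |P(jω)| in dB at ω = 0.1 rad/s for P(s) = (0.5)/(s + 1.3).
Substitute s = j*0.1: P(j0.1) = 0.382353 - 0.0294118j.
|P(j0.1)| = sqrt(Re² + Im²) = 0.3835.
20*log₁₀(0.3835) = -8.33 dB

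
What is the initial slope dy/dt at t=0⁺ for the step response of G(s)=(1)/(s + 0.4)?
IVT: y'(0⁺) = lim_{s→∞} s²·Y(s) = lim_{s→∞} s·G(s).
deg(num) = 0, deg(den) = 1, relative degree = 1, so s·G(s) → (leading num)/(leading den) = 1/1 = 1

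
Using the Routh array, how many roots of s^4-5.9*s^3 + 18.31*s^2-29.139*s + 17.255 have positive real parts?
Routh array:
s^4: [1, 18.31, 17.255]; s^3: [-5.9, -29.139]; s^2: [13.3712, 17.255]; s^1: [-21.5253]; s^0: [17.255]
First column: [1, -5.9, 13.3712, -21.5253, 17.255]. Sign changes = RHP roots = 4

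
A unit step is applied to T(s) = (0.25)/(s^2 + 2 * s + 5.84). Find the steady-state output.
FVT: lim_{t→∞} y(t) = lim_{s→0} s*Y(s) where Y(s) = T(s)/s.
= lim_{s→0} T(s) = T(0) = num(0)/den(0) = 0.25/5.84 = 0.04281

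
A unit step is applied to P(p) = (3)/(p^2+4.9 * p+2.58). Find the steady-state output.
FVT: lim_{t→∞} y(t) = lim_{p→0} p*Y(p) where Y(p) = P(p)/p.
= lim_{p→0} P(p) = P(0) = num(0)/den(0) = 3/2.58 = 1.163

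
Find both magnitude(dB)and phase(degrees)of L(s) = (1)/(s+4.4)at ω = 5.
Substitute s = j*5: L(j5) = 0.0991885 - 0.112714j.
|L| = 20*log₁₀(sqrt(Re²+Im²)) = -16.47 dB.
∠L = atan2(Im, Re) = -48.65°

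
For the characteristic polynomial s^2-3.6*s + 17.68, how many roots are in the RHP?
Poles: 1.8 + 3.8j, 1.8 - 3.8j. RHP poles (Re>0): 2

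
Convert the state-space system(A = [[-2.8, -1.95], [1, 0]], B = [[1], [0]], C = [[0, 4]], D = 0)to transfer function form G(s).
G(s) = C(sI - A)⁻¹B + D.
Characteristic polynomial det(sI - A) = s^2 + 2.8*s + 1.95.
Numerator from C·adj(sI-A)·B + D·det(sI-A) = 4.
G(s) = (4)/(s^2 + 2.8*s + 1.95)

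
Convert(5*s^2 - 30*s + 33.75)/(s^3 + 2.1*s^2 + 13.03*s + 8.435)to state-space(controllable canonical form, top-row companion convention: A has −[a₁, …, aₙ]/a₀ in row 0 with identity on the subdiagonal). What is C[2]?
Reachable canonical form: C = numerator coefficients (right-aligned, zero-padded to length n).
num = 5*s^2 - 30*s + 33.75, C = [[5, -30, 33.75]].
C[2] = 33.75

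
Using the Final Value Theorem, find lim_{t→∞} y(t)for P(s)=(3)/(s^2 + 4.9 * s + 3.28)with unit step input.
FVT: lim_{t→∞} y(t) = lim_{s→0} s*Y(s) where Y(s) = P(s)/s.
= lim_{s→0} P(s) = P(0) = num(0)/den(0) = 3/3.28 = 0.9146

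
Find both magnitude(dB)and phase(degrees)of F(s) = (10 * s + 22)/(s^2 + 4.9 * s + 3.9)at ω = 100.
Substitute s = j*100: F(j100) = 0.00269649 - 0.0999068j.
|F| = 20*log₁₀(sqrt(Re²+Im²)) = -20.00 dB.
∠F = atan2(Im, Re) = -88.45°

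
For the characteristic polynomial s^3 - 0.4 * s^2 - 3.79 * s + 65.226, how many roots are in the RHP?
s^3 - 0.4*s^2 - 3.79*s + 65.226 = (s + 4.2)(s^2 - 4.6*s + 15.53). Poles: -4.2, 2.3 + 3.2j, 2.3 - 3.2j. RHP poles (Re>0): 2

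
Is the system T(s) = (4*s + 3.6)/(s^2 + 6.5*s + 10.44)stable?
Denominator: s^2 + 6.5*s + 10.44 = (s + 3.6)(s + 2.9). Poles: -2.9, -3.6. All Re(p)<0: Yes (stable)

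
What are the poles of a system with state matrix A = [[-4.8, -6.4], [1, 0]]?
Eigenvalues solve det(λI - A) = 0.
Characteristic polynomial: λ^2 + 4.8*λ + 6.4 = 0.
Roots: -2.4 + 0.8j, -2.4 - 0.8j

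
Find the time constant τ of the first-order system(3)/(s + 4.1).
First-order system: τ = -1/pole. Pole = -4.1. τ = -1/(-4.1) = 0.2439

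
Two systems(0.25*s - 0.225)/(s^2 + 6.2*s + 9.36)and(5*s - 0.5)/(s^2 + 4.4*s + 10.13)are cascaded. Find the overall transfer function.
Series: H = H₁ · H₂ = (n₁·n₂)/(d₁·d₂).
Num: n₁·n₂ = 1.25*s^2 - 1.25*s + 0.1125. Den: d₁·d₂ = s^4 + 10.6*s^3 + 46.77*s^2 + 103.99*s + 94.8168.
H(s) = (1.25*s^2 - 1.25*s + 0.1125)/(s^4 + 10.6*s^3 + 46.77*s^2 + 103.99*s + 94.8168)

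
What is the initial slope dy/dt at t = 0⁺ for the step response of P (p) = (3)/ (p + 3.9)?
IVT: y'(0⁺) = lim_{p→∞} p²·Y(p) = lim_{p→∞} p·P(p).
deg(num) = 0, deg(den) = 1, relative degree = 1, so p·P(p) → (leading num)/(leading den) = 3/1 = 3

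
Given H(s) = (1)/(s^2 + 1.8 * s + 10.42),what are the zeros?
Numerator is a nonzero constant (1) → Zeros: none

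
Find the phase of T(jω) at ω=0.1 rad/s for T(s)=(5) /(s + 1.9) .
Substitute s = j*0.1: T(j0.1) = 2.62431 - 0.138122j.
∠T(j0.1) = atan2(Im, Re) = atan2(-0.138122, 2.62431) = -3.01°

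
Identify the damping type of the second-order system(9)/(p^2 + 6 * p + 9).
Standard form: ωn²/(p²+2ζωn·p+ωn²) gives ωn=3, ζ=1.
Critically damped (ζ = 1)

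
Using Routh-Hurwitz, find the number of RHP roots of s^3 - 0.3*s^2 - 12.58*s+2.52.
Routh array:
s^3: [1, -12.58]; s^2: [-0.3, 2.52]; s^1: [-4.18]; s^0: [2.52]
First column: [1, -0.3, -4.18, 2.52]. Sign changes = RHP roots = 2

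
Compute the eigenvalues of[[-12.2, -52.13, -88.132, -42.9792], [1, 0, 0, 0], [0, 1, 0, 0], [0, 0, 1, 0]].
Eigenvalues solve det(λI - A) = 0.
Characteristic polynomial: λ^4 + 12.2*λ^3 + 52.13*λ^2 + 88.132*λ + 42.9792 = 0.
Factor: (λ + 0.8)(λ + 3.3)(λ + 4.4)(λ + 3.7) = 0.
Roots: -0.8, -3.3, -3.7, -4.4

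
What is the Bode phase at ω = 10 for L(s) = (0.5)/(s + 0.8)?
Substitute s = j*10: L(j10) = 0.00397456 - 0.049682j.
∠L(j10) = atan2(Im, Re) = atan2(-0.049682, 0.00397456) = -85.43°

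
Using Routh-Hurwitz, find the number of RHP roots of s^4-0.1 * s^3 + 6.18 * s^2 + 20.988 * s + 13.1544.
Routh array:
s^4: [1, 6.18, 13.1544]; s^3: [-0.1, 20.988]; s^2: [216.06, 13.1544]; s^1: [20.9941]; s^0: [13.1544]
First column: [1, -0.1, 216.06, 20.9941, 13.1544]. Sign changes = RHP roots = 2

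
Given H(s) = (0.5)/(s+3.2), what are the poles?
Set denominator = 0: s + 3.2 = 0 → Poles: -3.2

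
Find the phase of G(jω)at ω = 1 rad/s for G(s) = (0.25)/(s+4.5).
Substitute s = j*1: G(j1) = 0.0529412 - 0.0117647j.
∠G(j1) = atan2(Im, Re) = atan2(-0.0117647, 0.0529412) = -12.53°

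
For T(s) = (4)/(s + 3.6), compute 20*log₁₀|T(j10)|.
Substitute s = j*10: T(j10) = 0.127479 - 0.354108j.
|T(j10)| = sqrt(Re² + Im²) = 0.3764.
20*log₁₀(0.3764) = -8.49 dB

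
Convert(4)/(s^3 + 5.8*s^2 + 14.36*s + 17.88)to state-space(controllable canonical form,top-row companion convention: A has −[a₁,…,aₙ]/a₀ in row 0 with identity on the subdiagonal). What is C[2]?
Reachable canonical form: C = numerator coefficients (right-aligned, zero-padded to length n).
num = 4, C = [[0, 0, 4]].
C[2] = 4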